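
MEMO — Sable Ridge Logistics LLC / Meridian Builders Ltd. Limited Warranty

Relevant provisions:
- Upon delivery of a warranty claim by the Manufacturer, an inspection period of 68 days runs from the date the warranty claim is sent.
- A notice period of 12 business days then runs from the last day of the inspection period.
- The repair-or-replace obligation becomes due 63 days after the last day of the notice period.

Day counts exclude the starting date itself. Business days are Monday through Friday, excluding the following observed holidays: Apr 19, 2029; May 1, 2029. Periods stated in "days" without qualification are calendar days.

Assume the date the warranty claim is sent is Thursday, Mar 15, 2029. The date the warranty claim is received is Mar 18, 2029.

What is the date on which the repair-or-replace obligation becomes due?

Aug 9, 2029

The last day of the inspection period: Mar 15, 2029 + 68 days = May 22, 2029.
The last day of the notice period: counting 12 business days from Tuesday, May 22, 2029 (May 23, May 24, May 25, May 28, …, Jun 5, Jun 6, Jun 7, skipping weekends) reaches Thursday, Jun 7, 2029.
The date on which the repair-or-replace obligation becomes due: Jun 7, 2029 + 63 days = Aug 9, 2029.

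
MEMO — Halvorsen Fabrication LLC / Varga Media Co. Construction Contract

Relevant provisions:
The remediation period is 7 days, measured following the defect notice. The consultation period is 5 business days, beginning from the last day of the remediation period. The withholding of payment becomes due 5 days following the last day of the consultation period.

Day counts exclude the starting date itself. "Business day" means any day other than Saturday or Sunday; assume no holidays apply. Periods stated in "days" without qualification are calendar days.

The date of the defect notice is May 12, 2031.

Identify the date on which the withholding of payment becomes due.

May 31, 2031

The last day of the remediation period: May 12, 2031 + 7 days = May 19, 2031.
The last day of the consultation period: 5 business days after Monday, May 19, 2031, skipping weekends — May 20, May 21, May 22, May 23, May 26 — lands on Monday, May 26, 2031.
The date on which the withholding of payment becomes due: May 26, 2031 + 5 days = May 31, 2031.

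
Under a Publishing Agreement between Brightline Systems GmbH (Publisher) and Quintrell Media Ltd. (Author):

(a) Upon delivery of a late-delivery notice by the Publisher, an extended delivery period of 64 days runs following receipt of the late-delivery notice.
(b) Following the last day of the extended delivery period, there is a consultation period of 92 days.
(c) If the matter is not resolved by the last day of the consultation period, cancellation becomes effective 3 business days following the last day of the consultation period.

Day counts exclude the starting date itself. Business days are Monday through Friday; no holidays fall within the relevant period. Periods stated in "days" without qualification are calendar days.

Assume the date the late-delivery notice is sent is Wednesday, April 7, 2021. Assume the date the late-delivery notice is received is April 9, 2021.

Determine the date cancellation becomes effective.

Adding 64 calendar days to April 9, 2021 gives June 12, 2021, which is the last day of the extended delivery period.
The last day of the consultation period: June 12, 2021 + 92 days = September 12, 2021.
From Sunday, September 12, 2021, 3 business days (Sep 13, Sep 14, Sep 15, skipping weekends) brings us to Wednesday, September 15, 2021, which is the date cancellation becomes effective.

September 15, 2021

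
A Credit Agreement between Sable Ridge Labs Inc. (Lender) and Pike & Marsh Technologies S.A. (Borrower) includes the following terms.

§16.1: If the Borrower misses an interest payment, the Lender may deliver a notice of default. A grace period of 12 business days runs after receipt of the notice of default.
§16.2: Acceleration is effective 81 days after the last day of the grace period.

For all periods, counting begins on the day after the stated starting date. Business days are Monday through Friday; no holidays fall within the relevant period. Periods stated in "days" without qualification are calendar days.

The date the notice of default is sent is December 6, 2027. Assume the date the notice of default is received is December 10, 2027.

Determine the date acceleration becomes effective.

From Friday, December 10, 2027, 12 business days (Dec 13, Dec 14, Dec 15, Dec 16, …, Dec 24, Dec 27, Dec 28, skipping weekends) brings us to Tuesday, December 28, 2027, which is the last day of the grace period.
Adding 81 calendar days to December 28, 2027 gives March 18, 2028, which is the date acceleration becomes effective.

March 18, 2028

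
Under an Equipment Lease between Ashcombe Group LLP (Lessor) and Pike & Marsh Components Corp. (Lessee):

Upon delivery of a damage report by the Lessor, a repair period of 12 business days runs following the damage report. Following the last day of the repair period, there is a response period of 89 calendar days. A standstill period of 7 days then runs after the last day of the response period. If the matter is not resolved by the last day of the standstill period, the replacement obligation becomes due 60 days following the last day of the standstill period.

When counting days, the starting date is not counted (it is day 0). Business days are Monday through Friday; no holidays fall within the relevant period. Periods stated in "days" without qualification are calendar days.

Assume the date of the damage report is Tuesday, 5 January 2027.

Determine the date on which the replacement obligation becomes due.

26 June 2027

From Tuesday, 5 January 2027, 12 business days (Jan 6, Jan 7, Jan 8, Jan 11, …, Jan 19, Jan 20, Jan 21, skipping weekends) brings us to Thursday, 21 January 2027, which is the last day of the repair period.
The last day of the response period: 89 calendar days after 21 January 2027 is 20 April 2027.
The last day of the standstill period: 7 calendar days after 20 April 2027 is 27 April 2027.
The date on which the replacement obligation becomes due: 60 calendar days after 27 April 2027 is 26 June 2027.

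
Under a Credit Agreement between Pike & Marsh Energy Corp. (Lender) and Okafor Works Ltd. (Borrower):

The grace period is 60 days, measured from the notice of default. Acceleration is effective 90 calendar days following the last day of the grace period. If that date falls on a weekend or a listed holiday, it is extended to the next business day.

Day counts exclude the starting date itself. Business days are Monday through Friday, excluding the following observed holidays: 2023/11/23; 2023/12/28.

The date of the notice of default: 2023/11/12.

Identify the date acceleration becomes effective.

Adding 60 calendar days to 2023/11/12 gives 2024/01/11, which is the last day of the grace period.
The date acceleration becomes effective: 90 calendar days after 2024/01/11 is 2024/04/10. 2024/04/10 is a Wednesday and is not a listed holiday, so no roll-forward applies.

2024/04/10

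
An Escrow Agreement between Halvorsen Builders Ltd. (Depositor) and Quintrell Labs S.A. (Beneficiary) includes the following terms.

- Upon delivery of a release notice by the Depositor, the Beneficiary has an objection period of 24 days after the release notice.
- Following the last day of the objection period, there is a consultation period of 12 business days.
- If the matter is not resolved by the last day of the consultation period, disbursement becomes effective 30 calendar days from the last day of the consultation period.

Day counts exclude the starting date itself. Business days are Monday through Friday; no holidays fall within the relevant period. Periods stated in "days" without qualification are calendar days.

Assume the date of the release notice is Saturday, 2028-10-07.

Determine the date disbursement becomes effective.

2028-12-16

The last day of the objection period: 2028-10-07 + 24 days = 2028-10-31.
From Tuesday, 2028-10-31, 12 business days (Nov 1, Nov 2, Nov 3, Nov 6, …, Nov 14, Nov 15, Nov 16, skipping weekends) brings us to Thursday, 2028-11-16, which is the last day of the consultation period.
The date disbursement becomes effective: 2028-11-16 + 30 days = 2028-12-16.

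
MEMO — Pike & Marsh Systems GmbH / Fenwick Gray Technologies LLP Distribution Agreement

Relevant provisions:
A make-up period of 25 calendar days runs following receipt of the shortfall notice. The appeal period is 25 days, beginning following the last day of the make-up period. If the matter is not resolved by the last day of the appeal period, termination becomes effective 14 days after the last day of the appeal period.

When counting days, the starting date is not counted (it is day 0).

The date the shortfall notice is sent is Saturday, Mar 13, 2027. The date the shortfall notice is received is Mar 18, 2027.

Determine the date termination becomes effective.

May 21, 2027

The last day of the make-up period: 25 calendar days after Mar 18, 2027 is Apr 12, 2027.
The last day of the appeal period: Apr 12, 2027 + 25 days = May 7, 2027.
The date termination becomes effective: May 7, 2027 + 14 days = May 21, 2027.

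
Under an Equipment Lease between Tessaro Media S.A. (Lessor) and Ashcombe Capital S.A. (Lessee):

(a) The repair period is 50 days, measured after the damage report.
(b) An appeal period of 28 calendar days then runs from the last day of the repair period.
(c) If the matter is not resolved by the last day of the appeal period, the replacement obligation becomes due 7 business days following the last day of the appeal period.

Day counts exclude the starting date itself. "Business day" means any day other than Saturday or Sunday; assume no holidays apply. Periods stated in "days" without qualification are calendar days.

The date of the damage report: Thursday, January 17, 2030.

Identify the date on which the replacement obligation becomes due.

The last day of the repair period: January 17, 2030 + 50 days = March 8, 2030.
The last day of the appeal period: 28 calendar days after March 8, 2030 is April 5, 2030.
From Friday, April 5, 2030, 7 business days (Apr 8, Apr 9, Apr 10, Apr 11, Apr 12, Apr 15, Apr 16, skipping weekends) brings us to Tuesday, April 16, 2030, which is the date on which the replacement obligation becomes due.

April 16, 2030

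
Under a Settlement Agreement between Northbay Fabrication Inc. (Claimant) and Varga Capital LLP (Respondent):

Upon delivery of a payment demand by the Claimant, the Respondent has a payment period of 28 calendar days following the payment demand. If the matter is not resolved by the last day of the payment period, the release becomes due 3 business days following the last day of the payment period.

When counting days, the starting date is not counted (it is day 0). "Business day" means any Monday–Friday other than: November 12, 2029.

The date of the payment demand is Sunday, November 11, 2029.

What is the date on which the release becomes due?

December 12, 2029

Adding 28 calendar days to November 11, 2029 gives December 9, 2029, which is the last day of the payment period.
The date on which the release becomes due: counting 3 business days from Sunday, December 9, 2029 (Dec 10, Dec 11, Dec 12, skipping weekends) reaches Wednesday, December 12, 2029.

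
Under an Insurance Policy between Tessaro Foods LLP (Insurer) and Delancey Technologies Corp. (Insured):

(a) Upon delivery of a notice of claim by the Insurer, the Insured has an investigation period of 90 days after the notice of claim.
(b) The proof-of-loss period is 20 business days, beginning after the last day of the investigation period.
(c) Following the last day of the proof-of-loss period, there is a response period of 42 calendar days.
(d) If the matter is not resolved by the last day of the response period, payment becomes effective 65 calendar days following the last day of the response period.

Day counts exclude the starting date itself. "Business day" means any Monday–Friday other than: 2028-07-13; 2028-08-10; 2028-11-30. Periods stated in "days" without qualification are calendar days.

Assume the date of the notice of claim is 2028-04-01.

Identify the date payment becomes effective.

2028-11-15

Adding 90 calendar days to 2028-04-01 gives 2028-06-30, which is the last day of the investigation period.
From Friday, 2028-06-30, 20 business days (Jul 3, Jul 4, Jul 5, Jul 6, …, Jul 27, Jul 28, Jul 31, skipping weekends and the listed holiday on Jul 13) brings us to Monday, 2028-07-31, which is the last day of the proof-of-loss period.
The last day of the response period: 42 calendar days after 2028-07-31 is 2028-09-11.
The date payment becomes effective: 65 calendar days after 2028-09-11 is 2028-11-15.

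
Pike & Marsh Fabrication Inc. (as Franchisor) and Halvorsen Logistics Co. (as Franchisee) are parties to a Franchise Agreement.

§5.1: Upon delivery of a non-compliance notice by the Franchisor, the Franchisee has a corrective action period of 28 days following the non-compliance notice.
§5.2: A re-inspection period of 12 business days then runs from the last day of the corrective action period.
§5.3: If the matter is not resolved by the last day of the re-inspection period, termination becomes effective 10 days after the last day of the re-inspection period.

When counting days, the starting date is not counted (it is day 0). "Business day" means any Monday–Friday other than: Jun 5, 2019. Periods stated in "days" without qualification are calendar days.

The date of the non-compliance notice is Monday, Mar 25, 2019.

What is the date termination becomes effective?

The last day of the corrective action period: Mar 25, 2019 + 28 days = Apr 22, 2019.
From Monday, Apr 22, 2019, 12 business days (Apr 23, Apr 24, Apr 25, Apr 26, …, May 6, May 7, May 8, skipping weekends) brings us to Wednesday, May 8, 2019, which is the last day of the re-inspection period.
The date termination becomes effective: May 8, 2019 + 10 days = May 18, 2019.

May 18, 2019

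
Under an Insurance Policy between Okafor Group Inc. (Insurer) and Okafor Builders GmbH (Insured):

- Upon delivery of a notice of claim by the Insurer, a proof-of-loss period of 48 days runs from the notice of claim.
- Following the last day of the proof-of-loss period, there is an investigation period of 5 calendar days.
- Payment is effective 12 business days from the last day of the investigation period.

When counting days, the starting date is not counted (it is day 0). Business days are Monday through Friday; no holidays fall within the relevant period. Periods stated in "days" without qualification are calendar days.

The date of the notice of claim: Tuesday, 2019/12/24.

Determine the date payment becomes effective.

The last day of the proof-of-loss period: 48 calendar days after 2019/12/24 is 2020/02/10.
The last day of the investigation period: 2020/02/10 + 5 days = 2020/02/15.
From Saturday, 2020/02/15, 12 business days (Feb 17, Feb 18, Feb 19, Feb 20, …, Feb 28, Mar 2, Mar 3, skipping weekends) brings us to Tuesday, 2020/03/03, which is the date payment becomes effective.

2020/03/03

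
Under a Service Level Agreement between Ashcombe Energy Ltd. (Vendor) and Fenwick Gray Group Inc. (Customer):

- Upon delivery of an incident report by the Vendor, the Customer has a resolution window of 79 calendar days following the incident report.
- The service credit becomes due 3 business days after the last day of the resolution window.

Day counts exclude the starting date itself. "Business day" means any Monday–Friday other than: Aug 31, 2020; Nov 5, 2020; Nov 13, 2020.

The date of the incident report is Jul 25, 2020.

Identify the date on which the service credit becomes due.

Adding 79 calendar days to Jul 25, 2020 gives Oct 12, 2020, which is the last day of the resolution window.
From Monday, Oct 12, 2020, 3 business days (Oct 13, Oct 14, Oct 15, skipping weekends) brings us to Thursday, Oct 15, 2020, which is the date on which the service credit becomes due.

Oct 15, 2020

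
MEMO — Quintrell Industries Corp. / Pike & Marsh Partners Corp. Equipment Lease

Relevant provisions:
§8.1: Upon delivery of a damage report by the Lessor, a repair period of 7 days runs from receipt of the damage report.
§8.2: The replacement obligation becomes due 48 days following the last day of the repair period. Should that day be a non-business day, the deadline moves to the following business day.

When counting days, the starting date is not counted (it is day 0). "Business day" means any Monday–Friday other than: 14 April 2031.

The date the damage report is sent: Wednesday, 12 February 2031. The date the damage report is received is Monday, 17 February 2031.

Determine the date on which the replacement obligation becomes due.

15 April 2031

Adding 7 calendar days to 17 February 2031 gives 24 February 2031, which is the last day of the repair period.
The date on which the replacement obligation becomes due: 24 February 2031 + 48 days = 13 April 2031. That falls on a Sunday, so it rolls to the next business day, Tuesday, 15 April 2031.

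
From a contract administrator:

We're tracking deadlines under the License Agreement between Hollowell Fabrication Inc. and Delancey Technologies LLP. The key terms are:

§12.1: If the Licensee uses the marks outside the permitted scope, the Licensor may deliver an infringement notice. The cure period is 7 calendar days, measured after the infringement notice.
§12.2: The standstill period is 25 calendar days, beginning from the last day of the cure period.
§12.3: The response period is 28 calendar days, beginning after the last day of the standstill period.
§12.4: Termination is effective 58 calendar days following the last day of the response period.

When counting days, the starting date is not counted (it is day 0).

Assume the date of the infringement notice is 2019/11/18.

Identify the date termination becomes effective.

Adding 7 calendar days to 2019/11/18 gives 2019/11/25, which is the last day of the cure period.
Adding 25 calendar days to 2019/11/25 gives 2019/12/20, which is the last day of the standstill period.
The last day of the response period: 2019/12/20 + 28 days = 2020/01/17.
Adding 58 calendar days to 2020/01/17 gives 2020/03/15, which is the date termination becomes effective.

2020/03/15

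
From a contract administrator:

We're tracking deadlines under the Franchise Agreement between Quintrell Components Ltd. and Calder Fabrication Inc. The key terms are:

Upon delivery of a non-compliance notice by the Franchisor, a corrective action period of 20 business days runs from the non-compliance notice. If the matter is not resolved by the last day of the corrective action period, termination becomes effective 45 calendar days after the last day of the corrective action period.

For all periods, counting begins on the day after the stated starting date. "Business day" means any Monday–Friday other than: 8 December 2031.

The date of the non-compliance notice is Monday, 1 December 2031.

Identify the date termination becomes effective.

13 February 2032

The last day of the corrective action period: counting 20 business days from Monday, 1 December 2031 (Dec 2, Dec 3, Dec 4, Dec 5, …, Dec 26, Dec 29, Dec 30, skipping weekends and the listed holiday on Dec 8) reaches Tuesday, 30 December 2031.
The date termination becomes effective: 30 December 2031 + 45 days = 13 February 2032.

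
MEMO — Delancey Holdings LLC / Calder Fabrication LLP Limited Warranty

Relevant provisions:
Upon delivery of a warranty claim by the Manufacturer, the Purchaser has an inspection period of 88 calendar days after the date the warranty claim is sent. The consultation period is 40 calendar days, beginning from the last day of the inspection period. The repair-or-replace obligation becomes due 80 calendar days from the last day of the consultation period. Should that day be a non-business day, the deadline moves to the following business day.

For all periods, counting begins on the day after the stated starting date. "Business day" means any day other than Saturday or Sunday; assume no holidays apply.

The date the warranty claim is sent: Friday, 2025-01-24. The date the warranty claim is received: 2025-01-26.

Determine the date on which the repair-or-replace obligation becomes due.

2025-08-20

The last day of the inspection period: 2025-01-24 + 88 days = 2025-04-22.
The last day of the consultation period: 2025-04-22 + 40 days = 2025-06-01.
The date on which the repair-or-replace obligation becomes due: 2025-06-01 + 80 days = 2025-08-20. 2025-08-20 is a Wednesday, so no roll-forward applies.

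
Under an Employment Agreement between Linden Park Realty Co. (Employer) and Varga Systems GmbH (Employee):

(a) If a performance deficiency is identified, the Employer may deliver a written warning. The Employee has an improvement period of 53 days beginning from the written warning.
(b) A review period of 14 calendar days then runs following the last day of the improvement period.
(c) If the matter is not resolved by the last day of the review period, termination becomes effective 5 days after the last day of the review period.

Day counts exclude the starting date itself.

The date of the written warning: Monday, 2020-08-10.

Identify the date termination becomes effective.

Adding 53 calendar days to 2020-08-10 gives 2020-10-02, which is the last day of the improvement period.
The last day of the review period: 14 calendar days after 2020-10-02 is 2020-10-16.
Adding 5 calendar days to 2020-10-16 gives 2020-10-21, which is the date termination becomes effective.

2020-10-21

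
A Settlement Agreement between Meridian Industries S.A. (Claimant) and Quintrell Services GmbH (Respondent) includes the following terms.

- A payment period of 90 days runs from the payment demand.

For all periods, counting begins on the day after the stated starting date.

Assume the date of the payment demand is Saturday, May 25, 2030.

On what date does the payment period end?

Adding 90 calendar days to May 25, 2030 gives Aug 23, 2030, which is the last day of the payment period.

Aug 23, 2030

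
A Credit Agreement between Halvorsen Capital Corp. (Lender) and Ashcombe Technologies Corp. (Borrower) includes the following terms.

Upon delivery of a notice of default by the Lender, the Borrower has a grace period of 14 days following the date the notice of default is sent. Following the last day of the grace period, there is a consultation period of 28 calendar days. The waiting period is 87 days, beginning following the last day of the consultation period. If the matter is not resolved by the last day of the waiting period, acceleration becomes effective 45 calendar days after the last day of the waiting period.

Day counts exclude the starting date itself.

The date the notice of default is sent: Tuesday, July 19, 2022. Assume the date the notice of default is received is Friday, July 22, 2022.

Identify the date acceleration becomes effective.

Adding 14 calendar days to July 19, 2022 gives August 2, 2022, which is the last day of the grace period.
The last day of the consultation period: 28 calendar days after August 2, 2022 is August 30, 2022.
Adding 87 calendar days to August 30, 2022 gives November 25, 2022, which is the last day of the waiting period.
Adding 45 calendar days to November 25, 2022 gives January 9, 2023, which is the date acceleration becomes effective.

January 9, 2023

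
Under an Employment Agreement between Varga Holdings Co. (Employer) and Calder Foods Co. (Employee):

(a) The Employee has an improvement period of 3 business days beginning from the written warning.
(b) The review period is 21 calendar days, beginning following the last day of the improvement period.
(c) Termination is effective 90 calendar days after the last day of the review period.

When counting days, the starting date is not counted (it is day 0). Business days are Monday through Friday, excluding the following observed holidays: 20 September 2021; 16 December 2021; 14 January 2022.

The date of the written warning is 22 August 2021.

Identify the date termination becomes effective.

14 December 2021

The last day of the improvement period: 3 business days after Sunday, 22 August 2021, skipping weekends — Aug 23, Aug 24, Aug 25 — lands on Wednesday, 25 August 2021.
The last day of the review period: 25 August 2021 + 21 days = 15 September 2021.
The date termination becomes effective: 90 calendar days after 15 September 2021 is 14 December 2021.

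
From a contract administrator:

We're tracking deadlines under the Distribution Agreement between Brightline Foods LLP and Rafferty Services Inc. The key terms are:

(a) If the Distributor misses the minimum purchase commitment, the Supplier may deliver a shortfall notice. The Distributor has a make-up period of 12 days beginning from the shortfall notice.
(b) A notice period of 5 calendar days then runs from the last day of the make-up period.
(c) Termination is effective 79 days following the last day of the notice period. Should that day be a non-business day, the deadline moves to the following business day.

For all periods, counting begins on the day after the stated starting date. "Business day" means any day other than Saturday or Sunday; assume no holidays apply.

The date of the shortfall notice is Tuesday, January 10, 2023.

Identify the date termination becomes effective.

April 17, 2023

The last day of the make-up period: January 10, 2023 + 12 days = January 22, 2023.
The last day of the notice period: January 22, 2023 + 5 days = January 27, 2023.
The date termination becomes effective: January 27, 2023 + 79 days = April 16, 2023. That falls on a Sunday, so it rolls to the next business day, Monday, April 17, 2023.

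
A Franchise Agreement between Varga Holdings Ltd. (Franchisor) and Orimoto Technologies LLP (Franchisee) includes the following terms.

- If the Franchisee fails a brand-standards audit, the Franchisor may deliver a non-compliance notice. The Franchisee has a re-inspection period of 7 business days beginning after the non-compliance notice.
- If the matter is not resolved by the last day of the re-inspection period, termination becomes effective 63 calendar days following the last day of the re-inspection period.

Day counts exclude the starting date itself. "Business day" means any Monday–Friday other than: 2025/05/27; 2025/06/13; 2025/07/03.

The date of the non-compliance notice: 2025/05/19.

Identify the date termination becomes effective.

The last day of the re-inspection period: counting 7 business days from Monday, 2025/05/19 (May 20, May 21, May 22, May 23, May 26, May 28, May 29, skipping weekends and the listed holiday on May 27) reaches Thursday, 2025/05/29.
Adding 63 calendar days to 2025/05/29 gives 2025/07/31, which is the date termination becomes effective.

2025/07/31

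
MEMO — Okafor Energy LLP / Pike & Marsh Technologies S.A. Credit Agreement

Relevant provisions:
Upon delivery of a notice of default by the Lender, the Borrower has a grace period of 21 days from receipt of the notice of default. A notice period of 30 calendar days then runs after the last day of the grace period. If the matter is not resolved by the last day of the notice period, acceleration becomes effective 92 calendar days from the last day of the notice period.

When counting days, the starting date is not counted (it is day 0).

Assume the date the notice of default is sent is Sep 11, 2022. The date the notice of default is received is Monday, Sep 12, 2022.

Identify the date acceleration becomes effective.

Feb 2, 2023

The last day of the grace period: 21 calendar days after Sep 12, 2022 is Oct 3, 2022.
The last day of the notice period: Oct 3, 2022 + 30 days = Nov 2, 2022.
The date acceleration becomes effective: 92 calendar days after Nov 2, 2022 is Feb 2, 2023.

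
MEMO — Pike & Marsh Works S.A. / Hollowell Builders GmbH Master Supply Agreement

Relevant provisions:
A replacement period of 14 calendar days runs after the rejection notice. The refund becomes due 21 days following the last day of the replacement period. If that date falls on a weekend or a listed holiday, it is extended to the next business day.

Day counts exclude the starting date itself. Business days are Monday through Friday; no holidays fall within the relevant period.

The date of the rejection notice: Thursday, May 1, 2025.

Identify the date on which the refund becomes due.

June 5, 2025

The last day of the replacement period: May 1, 2025 + 14 days = May 15, 2025.
The date on which the refund becomes due: 21 calendar days after May 15, 2025 is June 5, 2025. June 5, 2025 is a Thursday, so no roll-forward applies.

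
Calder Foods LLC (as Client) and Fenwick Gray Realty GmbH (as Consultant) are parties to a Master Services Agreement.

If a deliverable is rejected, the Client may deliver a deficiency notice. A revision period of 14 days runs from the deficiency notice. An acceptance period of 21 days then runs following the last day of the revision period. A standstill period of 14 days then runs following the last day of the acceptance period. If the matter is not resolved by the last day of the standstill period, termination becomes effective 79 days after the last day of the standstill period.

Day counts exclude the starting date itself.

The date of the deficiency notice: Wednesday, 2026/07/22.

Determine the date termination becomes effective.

The last day of the revision period: 2026/07/22 + 14 days = 2026/08/05.
The last day of the acceptance period: 2026/08/05 + 21 days = 2026/08/26.
The last day of the standstill period: 14 calendar days after 2026/08/26 is 2026/09/09.
The date termination becomes effective: 2026/09/09 + 79 days = 2026/11/27.

2026/11/27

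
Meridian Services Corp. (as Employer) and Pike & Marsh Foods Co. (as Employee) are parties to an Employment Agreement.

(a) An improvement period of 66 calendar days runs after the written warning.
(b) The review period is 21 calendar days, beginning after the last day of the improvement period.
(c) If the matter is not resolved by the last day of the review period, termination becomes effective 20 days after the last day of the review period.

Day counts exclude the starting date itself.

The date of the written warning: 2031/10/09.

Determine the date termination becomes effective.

2032/01/24

Adding 66 calendar days to 2031/10/09 gives 2031/12/14, which is the last day of the improvement period.
The last day of the review period: 2031/12/14 + 21 days = 2032/01/04.
The date termination becomes effective: 20 calendar days after 2032/01/04 is 2032/01/24.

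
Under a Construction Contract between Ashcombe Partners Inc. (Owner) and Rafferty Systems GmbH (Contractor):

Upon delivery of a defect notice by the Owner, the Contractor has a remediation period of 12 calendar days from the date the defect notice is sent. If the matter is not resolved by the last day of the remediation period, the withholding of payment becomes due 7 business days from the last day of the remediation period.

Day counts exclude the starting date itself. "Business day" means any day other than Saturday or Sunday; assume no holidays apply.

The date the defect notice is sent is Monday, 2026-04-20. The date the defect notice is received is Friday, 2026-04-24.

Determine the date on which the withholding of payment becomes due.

The last day of the remediation period: 2026-04-20 + 12 days = 2026-05-02.
From Saturday, 2026-05-02, 7 business days (May 4, May 5, May 6, May 7, May 8, May 11, May 12, skipping weekends) brings us to Tuesday, 2026-05-12, which is the date on which the withholding of payment becomes due.

2026-05-12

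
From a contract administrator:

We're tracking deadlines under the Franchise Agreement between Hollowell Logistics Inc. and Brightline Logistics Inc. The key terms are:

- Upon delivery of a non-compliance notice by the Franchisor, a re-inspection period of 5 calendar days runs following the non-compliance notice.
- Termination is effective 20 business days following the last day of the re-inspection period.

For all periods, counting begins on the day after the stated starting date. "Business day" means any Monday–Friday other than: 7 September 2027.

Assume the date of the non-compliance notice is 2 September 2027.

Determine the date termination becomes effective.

5 October 2027

The last day of the re-inspection period: 5 calendar days after 2 September 2027 is 7 September 2027.
From Tuesday, 7 September 2027, 20 business days (Sep 8, Sep 9, Sep 10, Sep 13, …, Oct 1, Oct 4, Oct 5, skipping weekends) brings us to Tuesday, 5 October 2027, which is the date termination becomes effective.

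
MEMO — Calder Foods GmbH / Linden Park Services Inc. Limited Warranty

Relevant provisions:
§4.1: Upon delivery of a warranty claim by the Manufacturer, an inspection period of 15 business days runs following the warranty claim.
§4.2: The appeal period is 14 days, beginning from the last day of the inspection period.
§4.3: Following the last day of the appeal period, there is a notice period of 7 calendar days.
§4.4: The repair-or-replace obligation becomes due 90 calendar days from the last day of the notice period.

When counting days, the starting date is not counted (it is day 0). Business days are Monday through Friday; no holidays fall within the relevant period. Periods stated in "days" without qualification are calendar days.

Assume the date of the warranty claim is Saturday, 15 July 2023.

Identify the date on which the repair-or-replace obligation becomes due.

From Saturday, 15 July 2023, 15 business days (Jul 17, Jul 18, Jul 19, Jul 20, …, Aug 2, Aug 3, Aug 4, skipping weekends) brings us to Friday, 4 August 2023, which is the last day of the inspection period.
Adding 14 calendar days to 4 August 2023 gives 18 August 2023, which is the last day of the appeal period.
The last day of the notice period: 7 calendar days after 18 August 2023 is 25 August 2023.
The date on which the repair-or-replace obligation becomes due: 90 calendar days after 25 August 2023 is 23 November 2023.

23 November 2023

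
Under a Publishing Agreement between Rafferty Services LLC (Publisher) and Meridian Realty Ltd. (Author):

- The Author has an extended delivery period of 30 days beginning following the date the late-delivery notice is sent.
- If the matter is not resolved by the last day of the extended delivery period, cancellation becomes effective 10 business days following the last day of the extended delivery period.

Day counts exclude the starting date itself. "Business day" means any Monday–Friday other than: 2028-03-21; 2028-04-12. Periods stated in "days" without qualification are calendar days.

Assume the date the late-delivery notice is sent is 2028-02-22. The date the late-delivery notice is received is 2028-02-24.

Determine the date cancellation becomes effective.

2028-04-06

The last day of the extended delivery period: 2028-02-22 + 30 days = 2028-03-23.
The date cancellation becomes effective: 10 business days after Thursday, 2028-03-23, skipping weekends — Mar 24, Mar 27, Mar 28, Mar 29, Mar 30, Mar 31, Apr 3, Apr 4, Apr 5, Apr 6 — lands on Thursday, 2028-04-06.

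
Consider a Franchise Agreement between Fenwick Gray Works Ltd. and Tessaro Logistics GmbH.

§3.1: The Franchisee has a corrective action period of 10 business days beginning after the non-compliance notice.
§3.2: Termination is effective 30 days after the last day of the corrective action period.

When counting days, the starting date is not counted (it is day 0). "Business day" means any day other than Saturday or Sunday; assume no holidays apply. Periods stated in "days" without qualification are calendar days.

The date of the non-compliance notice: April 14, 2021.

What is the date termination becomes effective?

From Wednesday, April 14, 2021, 10 business days (Apr 15, Apr 16, Apr 19, Apr 20, Apr 21, Apr 22, Apr 23, Apr 26, Apr 27, Apr 28, skipping weekends) brings us to Wednesday, April 28, 2021, which is the last day of the corrective action period.
The date termination becomes effective: 30 calendar days after April 28, 2021 is May 28, 2021.

May 28, 2021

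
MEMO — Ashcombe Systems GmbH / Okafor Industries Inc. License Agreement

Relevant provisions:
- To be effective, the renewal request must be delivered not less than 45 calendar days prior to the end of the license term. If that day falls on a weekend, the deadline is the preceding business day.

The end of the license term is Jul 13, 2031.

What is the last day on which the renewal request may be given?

Jul 13, 2031 minus 45 days is May 29, 2031. That is a Thursday, so no adjustment is needed.

May 29, 2031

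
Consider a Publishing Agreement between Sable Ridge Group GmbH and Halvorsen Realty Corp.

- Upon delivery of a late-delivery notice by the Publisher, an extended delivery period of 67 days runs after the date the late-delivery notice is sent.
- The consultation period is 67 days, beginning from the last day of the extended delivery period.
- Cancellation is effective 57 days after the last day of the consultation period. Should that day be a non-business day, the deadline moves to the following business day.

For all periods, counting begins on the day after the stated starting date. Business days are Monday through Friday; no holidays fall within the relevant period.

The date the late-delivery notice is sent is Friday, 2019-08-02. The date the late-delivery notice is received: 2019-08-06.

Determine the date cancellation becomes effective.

The last day of the extended delivery period: 67 calendar days after 2019-08-02 is 2019-10-08.
The last day of the consultation period: 67 calendar days after 2019-10-08 is 2019-12-14.
The date cancellation becomes effective: 2019-12-14 + 57 days = 2020-02-09. That falls on a Sunday, so it rolls to the next business day, Monday, 2020-02-10.

2020-02-10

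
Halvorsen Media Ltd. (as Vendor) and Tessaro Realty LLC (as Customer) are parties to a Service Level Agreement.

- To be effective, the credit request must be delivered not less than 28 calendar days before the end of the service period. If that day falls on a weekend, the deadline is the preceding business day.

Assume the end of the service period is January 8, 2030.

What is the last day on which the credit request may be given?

December 11, 2029

January 8, 2030 minus 28 days is December 11, 2029. That is a Tuesday, so no adjustment is needed.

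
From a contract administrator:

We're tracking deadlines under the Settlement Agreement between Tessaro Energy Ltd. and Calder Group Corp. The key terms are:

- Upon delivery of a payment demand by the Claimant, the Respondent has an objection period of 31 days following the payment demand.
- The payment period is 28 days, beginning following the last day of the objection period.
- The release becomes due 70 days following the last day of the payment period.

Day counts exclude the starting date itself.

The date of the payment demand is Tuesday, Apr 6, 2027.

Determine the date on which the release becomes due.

Aug 13, 2027

Adding 31 calendar days to Apr 6, 2027 gives May 7, 2027, which is the last day of the objection period.
Adding 28 calendar days to May 7, 2027 gives Jun 4, 2027, which is the last day of the payment period.
The date on which the release becomes due: Jun 4, 2027 + 70 days = Aug 13, 2027.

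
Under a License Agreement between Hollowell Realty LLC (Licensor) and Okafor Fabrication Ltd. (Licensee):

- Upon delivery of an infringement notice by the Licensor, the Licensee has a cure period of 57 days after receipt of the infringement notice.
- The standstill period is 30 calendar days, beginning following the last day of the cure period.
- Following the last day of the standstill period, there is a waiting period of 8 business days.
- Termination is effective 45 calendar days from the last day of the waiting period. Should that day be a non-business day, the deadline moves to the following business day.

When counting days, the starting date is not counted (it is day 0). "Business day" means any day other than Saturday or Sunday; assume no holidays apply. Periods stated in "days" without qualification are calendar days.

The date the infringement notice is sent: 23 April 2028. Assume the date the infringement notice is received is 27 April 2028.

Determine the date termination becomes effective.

18 September 2028

Adding 57 calendar days to 27 April 2028 gives 23 June 2028, which is the last day of the cure period.
The last day of the standstill period: 30 calendar days after 23 June 2028 is 23 July 2028.
From Sunday, 23 July 2028, 8 business days (Jul 24, Jul 25, Jul 26, Jul 27, Jul 28, Jul 31, Aug 1, Aug 2, skipping weekends) brings us to Wednesday, 2 August 2028, which is the last day of the waiting period.
The date termination becomes effective: 45 calendar days after 2 August 2028 is 16 September 2028. That falls on a Saturday, so it rolls to the next business day, Monday, 18 September 2028.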